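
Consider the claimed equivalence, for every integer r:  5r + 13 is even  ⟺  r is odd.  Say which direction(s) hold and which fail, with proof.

Equivalent; both directions hold.

[⇒] Suppose 5r + 13 is even. Since 5 is odd, 5r and r have the same parity, so 5r + 13 ≡ r + 13 (mod 2). As 13 is odd, 5r + 13 is even exactly when r is odd. Thus r is odd.

[⇐] Conversely, suppose r is odd; write r = 2j + 1. Then 5r + 13 = 5·(2j + 1) + 13 = 2·5j + 18, which is even.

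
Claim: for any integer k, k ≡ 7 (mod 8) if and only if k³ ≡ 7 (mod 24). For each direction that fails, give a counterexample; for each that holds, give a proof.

The forward direction fails; the converse holds.

[⇐] The residues r modulo 24 with r³ ≡ 7 (mod 24) are exactly {7}, and each is ≡ 7 (mod 8).

[⇒] This fails: take k = 15. Then 15 ≡ 7 (mod 8), but 15³ = 3375 ≡ 15 (mod 24), not 7.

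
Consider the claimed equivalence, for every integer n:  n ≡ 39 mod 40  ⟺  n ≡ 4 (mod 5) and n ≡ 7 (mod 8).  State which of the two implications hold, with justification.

(⇐) If n ≡ 4 (mod 5) and n ≡ 7 (mod 8), then by the Chinese remainder theorem n ≡ 39 (mod 40). This is exactly n ≡ 39 (mod 40).

(⇒) Suppose n ≡ 39 (mod 40); write n = 40j + 39. Since 5 ∣ 40, reducing mod 5 gives n ≡ 39 ≡ 4 (mod 5); since 8 ∣ 40, reducing mod 8 gives n ≡ 39 ≡ 7 (mod 8).

Both implications hold.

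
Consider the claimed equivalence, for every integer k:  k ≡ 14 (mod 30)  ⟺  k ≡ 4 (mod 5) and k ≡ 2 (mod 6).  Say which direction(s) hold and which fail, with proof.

Forward direction. Suppose k ≡ 14 (mod 30); write k = 30j + 14. Since 5 ∣ 30, reducing mod 5 gives k ≡ 14 ≡ 4 (mod 5); since 6 ∣ 30, reducing mod 6 gives k ≡ 14 ≡ 2 (mod 6).

Converse. If k ≡ 4 (mod 5) and k ≡ 2 (mod 6), then by the Chinese remainder theorem k ≡ 14 (mod 30). This is exactly k ≡ 14 (mod 30).

Both implications hold.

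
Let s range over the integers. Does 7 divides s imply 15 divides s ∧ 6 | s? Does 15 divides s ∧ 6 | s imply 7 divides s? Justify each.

Neither implication holds.

(⇒) This fails: take s = 7. Certainly 7 ∣ 7, but 15 ∤ 7.

(⇐) This fails: take s = 30. Both 15 ∣ 30 and 6 ∣ 30, yet 30 is not a multiple of 7 (since 30 = 4·7 + 2), so 7 ∤ 30.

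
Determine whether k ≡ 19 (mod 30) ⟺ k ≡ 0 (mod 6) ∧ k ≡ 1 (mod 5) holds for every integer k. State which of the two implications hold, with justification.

Neither implication holds.

(⇒) This fails: k = 19 gives 19 ≡ 19 (mod 30) but 19 ≡ 1 (mod 6), so the conjunction on the right does not hold.

(⇐) This fails: k = 6 satisfies both congruences on the right (6 ≡ 0 mod 6 and 6 ≡ 1 mod 5) yet 6 ≡ 6 (mod 30), not 19.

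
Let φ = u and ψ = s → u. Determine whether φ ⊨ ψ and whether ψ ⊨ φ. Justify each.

(⟹) Assume the antecedent. If u is true, s → u reduces to true regardless of the other variables. If u is false, the antecedent cannot hold. Either way s → u holds.

(⟸) This fails. Under u = F, s = F, the left side is false but the right side is true.

The forward direction holds; the converse fails.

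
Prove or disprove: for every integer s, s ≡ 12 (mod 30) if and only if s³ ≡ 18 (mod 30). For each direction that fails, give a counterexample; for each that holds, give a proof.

Both directions hold.

(→) Suppose s ≡ 12 (mod 30). Write s = 30j + 12. Then (30j + 12)³ = 27000j³ + 32400j² + 12960j + 1728 = 30(900j³ + 1080j² + 432j + 57) + 18, so s³ ≡ 18 (mod 30).

(←) Conversely, suppose s³ ≡ 18 (mod 30). The only residue r in {0, …, 29} with r³ ≡ 18 (mod 30) is r = 12, so s ≡ 12 (mod 30).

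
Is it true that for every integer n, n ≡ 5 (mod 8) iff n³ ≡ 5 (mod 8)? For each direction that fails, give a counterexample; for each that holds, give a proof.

(⇐) For the converse, argue contrapositively. If n ≢ 5 (mod 8), then n is congruent to one of 0, 1, 2, 3, 4, 6, 7 modulo 8, and these give n³ ≡ 0, 1, 0, 3, 0, 0, 7 respectively — never 5.

(⇒) Suppose n ≡ 5 (mod 8). Write n = 8j + 5. Then (8j + 5)³ = 512j³ + 960j² + 600j + 125 = 8(64j³ + 120j² + 75j + 15) + 5, so n³ ≡ 5 (mod 8).

Equivalent; both directions hold.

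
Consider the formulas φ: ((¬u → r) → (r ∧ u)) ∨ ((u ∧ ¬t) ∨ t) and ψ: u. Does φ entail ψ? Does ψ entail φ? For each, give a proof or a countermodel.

[⇒] This fails. Under u = F, t = F, r = F, the left side is true but the right side is false.

[⇐] Assume the antecedent. If u is true, the consequent reduces to true regardless of the other variables. If u is false, the antecedent cannot hold. Either way the consequent holds.

Only the converse holds.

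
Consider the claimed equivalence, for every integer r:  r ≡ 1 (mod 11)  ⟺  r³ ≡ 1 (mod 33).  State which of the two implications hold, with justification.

Only the converse holds.

(←) The residues r modulo 33 with r³ ≡ 1 (mod 33) are exactly {1}, and each is ≡ 1 (mod 11).

(→) This fails: take r = 12. Then 12 ≡ 1 (mod 11), but 12³ = 1728 ≡ 12 (mod 33), not 1.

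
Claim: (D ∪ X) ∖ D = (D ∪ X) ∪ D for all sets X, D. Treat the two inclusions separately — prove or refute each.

(⊆) holds; (⊇) fails.

Reverse inclusion. This inclusion fails. Take X = ∅, D = {1}; then 1 ∈ (D ∪ X) ∪ D but 1 ∉ (D ∪ X) ∖ D.

Forward inclusion. Let x ∈ (D ∪ X) ∖ D. Then x ∈ X and x ∉ D, from which x ∈ (D ∪ X) ∪ D.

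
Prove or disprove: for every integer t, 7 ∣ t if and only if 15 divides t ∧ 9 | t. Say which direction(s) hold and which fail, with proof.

[⇒] This fails: take t = 7. Certainly 7 ∣ 7, but 15 ∤ 7.

[⇐] This fails: take t = 45. Both 15 ∣ 45 and 9 ∣ 45, yet 45 is not a multiple of 7 (since 45 = 6·7 + 3), so 7 ∤ 45.

Neither direction holds.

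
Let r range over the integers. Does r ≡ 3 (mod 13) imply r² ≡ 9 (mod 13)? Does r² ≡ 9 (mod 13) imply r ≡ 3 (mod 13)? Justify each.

(⇒) holds; (⇐) fails.

[⇒] Suppose r ≡ 3 (mod 13). Write r = 13j + 3. Then (13j + 3)² = 169j² + 78j + 9 = 13(13j² + 6j) + 9, so r² ≡ 9 (mod 13).

[⇐] This fails: take r = 10. Then 10² = 100 ≡ 9 (mod 13), yet 10 ≡ 10 (mod 13), not 3.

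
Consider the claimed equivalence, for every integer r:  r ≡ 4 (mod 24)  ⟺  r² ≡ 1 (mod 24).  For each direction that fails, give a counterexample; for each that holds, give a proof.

Both directions fail.

[⇒] This fails: take r = 4. Then 4 ≡ 4 (mod 24), but 4² = 16 ≡ 16 (mod 24), not 1.

[⇐] This fails: take r = 1. Then 1² = 1 ≡ 1 (mod 24), yet 1 ≡ 1 (mod 24), not 4.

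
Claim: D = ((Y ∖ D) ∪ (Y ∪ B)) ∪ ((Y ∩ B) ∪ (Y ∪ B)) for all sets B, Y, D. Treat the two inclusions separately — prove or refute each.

(⊆) This inclusion fails. Take B = ∅, Y = ∅, D = {1}; then 1 ∈ D but 1 ∉ ((Y ∖ D) ∪ (Y ∪ B)) ∪ ((Y ∩ B) ∪ (Y ∪ B)).

(⊇) This inclusion fails. Take B = {1}, Y = ∅, D = ∅; then 1 ∈ ((Y ∖ D) ∪ (Y ∪ B)) ∪ ((Y ∩ B) ∪ (Y ∪ B)) but 1 ∉ D.

Neither inclusion holds.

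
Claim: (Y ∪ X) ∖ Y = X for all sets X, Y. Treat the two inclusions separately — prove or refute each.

Only the forward inclusion holds.

Forward inclusion. Let x ∈ (Y ∪ X) ∖ Y. Then x ∈ X and x ∉ Y, from which x ∈ X.

Reverse inclusion. This inclusion fails. Take X = {1}, Y = {1}; then 1 ∈ X but 1 ∉ (Y ∪ X) ∖ Y.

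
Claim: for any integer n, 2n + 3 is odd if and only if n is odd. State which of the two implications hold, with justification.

(→) This fails: take n = 4. Then 2n + 3 = 11, which is odd, yet n = 4 is even, not odd.

(←) Suppose n is odd. Since 2 is even, 2n is even for every n, so 2n + 3 has the same parity as 3, which is odd. Hence 2n + 3 is odd.

Only the converse holds.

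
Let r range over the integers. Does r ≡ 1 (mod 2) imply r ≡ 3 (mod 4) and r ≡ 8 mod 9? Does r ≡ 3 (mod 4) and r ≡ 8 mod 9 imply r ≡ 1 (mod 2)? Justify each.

(→) This fails: r = 1 gives 1 ≡ 1 (mod 2) but 1 ≡ 1 (mod 4), so the conjunction on the right does not hold.

(←) Conversely, if r ≡ 3 (mod 4) and r ≡ 8 (mod 9), then by the Chinese remainder theorem r ≡ 35 (mod 36). Since 35 ≡ 1 (mod 2) and 2 ∣ 36, we get r ≡ 1 (mod 2).

Not equivalent: only (⇐) holds.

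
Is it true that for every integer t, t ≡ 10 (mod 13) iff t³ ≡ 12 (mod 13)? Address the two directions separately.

(⇒) Suppose t ≡ 10 (mod 13). Write t = 13j + 10. Then (13j + 10)³ = 2197j³ + 5070j² + 3900j + 1000 = 13(169j³ + 390j² + 300j + 76) + 12, so t³ ≡ 12 (mod 13).

(⇐) This fails: take t = 4. Then 4³ = 64 ≡ 12 (mod 13), yet 4 ≡ 4 (mod 13), not 10.

Only the forward implication holds.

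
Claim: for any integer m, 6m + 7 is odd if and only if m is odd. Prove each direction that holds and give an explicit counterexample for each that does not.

[⇒] This fails: take m = 2. Then 6m + 7 = 19, which is odd, yet m = 2 is even, not odd.

[⇐] Suppose m is odd. Since 6 is even, 6m is even for every m, so 6m + 7 has the same parity as 7, which is odd. Hence 6m + 7 is odd.

The forward direction fails; the converse holds.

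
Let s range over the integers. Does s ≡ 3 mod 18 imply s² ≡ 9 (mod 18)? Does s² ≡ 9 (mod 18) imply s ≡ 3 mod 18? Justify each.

Only the forward implication holds.

[⇒] Suppose s ≡ 3 mod 18. Write s = 18j + 3. Then (18j + 3)² = 324j² + 108j + 9 = 18(18j² + 6j) + 9, so s² ≡ 9 (mod 18).

[⇐] This fails: take s = 9. Then 9² = 81 ≡ 9 (mod 18), yet 9 ≡ 9 (mod 18), not 3.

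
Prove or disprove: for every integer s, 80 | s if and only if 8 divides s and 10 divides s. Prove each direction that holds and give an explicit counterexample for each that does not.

Only the forward direction holds.

(→) If 80 ∣ s, write s = 80q. Since 80 = 10·8, s = 8·(10q), so 8 ∣ s; and since 80 = 8·10, s = 10·(8q), so 10 ∣ s.

(←) This fails: take s = 40. Both 8 ∣ 40 and 10 ∣ 40, yet 40 is not a multiple of 80 (since 40 = 0·80 + 40), so 80 ∤ 40.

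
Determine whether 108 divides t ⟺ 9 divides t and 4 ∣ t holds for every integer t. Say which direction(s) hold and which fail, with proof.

[⇒] If 108 ∣ t, write t = 108q. Since 108 = 12·9, t = 9·(12q), so 9 ∣ t; and since 108 = 27·4, t = 4·(27q), so 4 ∣ t.

[⇐] This fails: take t = 36. Both 9 ∣ 36 and 4 ∣ 36, yet 36 is not a multiple of 108 (since 36 = 0·108 + 36), so 108 ∤ 36.

Only the forward implication holds.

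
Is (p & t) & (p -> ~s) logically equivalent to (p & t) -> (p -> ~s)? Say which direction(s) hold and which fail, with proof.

(→) Assume the antecedent. If p is true, the antecedent forces (p = T, s = F, t = T), and (p & t) -> (p -> ~s) holds there. If p is false, the antecedent cannot hold. Either way (p & t) -> (p -> ~s) holds.

(←) This fails. Under p = F, s = F, t = F, the left side is false but the right side is true.

Not equivalent: only (⇒) holds.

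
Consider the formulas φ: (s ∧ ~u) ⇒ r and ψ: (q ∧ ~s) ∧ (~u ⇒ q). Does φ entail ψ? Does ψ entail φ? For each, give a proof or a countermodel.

(⇒) fails; (⇐) holds.

Forward direction. This fails. Under s = F, r = F, u = F, q = F, the left side is true but the right side is false.

Converse. Assume the antecedent. If s is true, the antecedent cannot hold. If s is false, (s ∧ ~u) ⇒ r reduces to true regardless of the other variables. Either way (s ∧ ~u) ⇒ r holds.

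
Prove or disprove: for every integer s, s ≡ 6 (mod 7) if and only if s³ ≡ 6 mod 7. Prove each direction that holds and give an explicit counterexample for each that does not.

Only the forward implication holds.

(⇒) Suppose s ≡ 6 (mod 7). Write s = 7j + 6. Then (7j + 6)³ = 343j³ + 882j² + 756j + 216 = 7(49j³ + 126j² + 108j + 30) + 6, so s³ ≡ 6 (mod 7).

(⇐) This fails: take s = 3. Then 3³ = 27 ≡ 6 (mod 7), yet 3 ≡ 3 (mod 7), not 6.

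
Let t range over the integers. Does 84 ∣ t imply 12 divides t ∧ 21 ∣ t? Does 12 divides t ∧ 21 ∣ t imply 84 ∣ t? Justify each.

The biconditional holds.

(⇒) If 84 ∣ t, write t = 84q. Since 84 = 7·12, t = 12·(7q), so 12 ∣ t; and since 84 = 4·21, t = 21·(4q), so 21 ∣ t.

(⇐) Suppose 12 ∣ t and 21 ∣ t. Any common multiple of 12 and 21 is a multiple of their lcm; here lcm(12, 21) = 12·21/gcd(12, 21) = 252/3 = 84, so 84 ∣ t.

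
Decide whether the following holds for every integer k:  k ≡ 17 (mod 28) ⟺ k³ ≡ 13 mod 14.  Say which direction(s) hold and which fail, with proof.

(→) Suppose k ≡ 17 (mod 28). Then k³ ≡ 17³ = 4913 (mod 28), and since 14 ∣ 28, also k³ ≡ 13 (mod 14).

(←) This fails: take k = 3. Then 3³ = 27 ≡ 13 (mod 14), yet 3 ≡ 3 (mod 28), not 17.

The forward direction holds; the converse fails.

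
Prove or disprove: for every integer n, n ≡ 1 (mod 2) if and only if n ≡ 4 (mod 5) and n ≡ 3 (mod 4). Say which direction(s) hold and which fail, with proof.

(→) This fails: n = 1 gives 1 ≡ 1 (mod 2) but 1 ≡ 1 (mod 5), so the conjunction on the right does not hold.

(←) Conversely, if n ≡ 4 (mod 5) and n ≡ 3 (mod 4), then by the Chinese remainder theorem n ≡ 19 (mod 20). Since 19 ≡ 1 (mod 2) and 2 ∣ 20, we get n ≡ 1 (mod 2).

The forward direction fails; the converse holds.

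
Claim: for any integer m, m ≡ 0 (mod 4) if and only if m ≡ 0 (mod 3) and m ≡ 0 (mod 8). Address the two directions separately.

Not equivalent: only (⇐) holds.

(⟹) This fails: m = 4 gives 4 ≡ 0 (mod 4) but 4 ≡ 1 (mod 3), so the conjunction on the right does not hold.

(⟸) Conversely, if m ≡ 0 (mod 3) and m ≡ 0 (mod 8), then by the Chinese remainder theorem m ≡ 0 (mod 24). Since 0 ≡ 0 (mod 4) and 4 ∣ 24, we get m ≡ 0 (mod 4).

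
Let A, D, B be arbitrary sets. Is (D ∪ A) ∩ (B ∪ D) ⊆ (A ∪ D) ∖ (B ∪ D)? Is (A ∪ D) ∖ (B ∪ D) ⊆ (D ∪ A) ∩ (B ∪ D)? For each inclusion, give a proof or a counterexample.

(⟹) This inclusion fails. Take A = ∅, D = {1}, B = ∅; then 1 ∈ (D ∪ A) ∩ (B ∪ D) but 1 ∉ (A ∪ D) ∖ (B ∪ D).

(⟸) This inclusion fails. Take A = {1}, D = ∅, B = ∅; then 1 ∈ (A ∪ D) ∖ (B ∪ D) but 1 ∉ (D ∪ A) ∩ (B ∪ D).

Neither inclusion holds.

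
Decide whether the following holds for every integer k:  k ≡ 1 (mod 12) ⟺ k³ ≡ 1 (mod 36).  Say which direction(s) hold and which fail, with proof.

[⇒] Suppose k ≡ 1 (mod 12). Working modulo 36, k ∈ {1, 13, 25}; for each such r, r³ ≡ 1 (mod 36).

[⇐] Conversely, the residues r modulo 36 with r³ ≡ 1 (mod 36) are exactly {1, 13, 25}, and each is ≡ 1 (mod 12).

Equivalent; both directions hold.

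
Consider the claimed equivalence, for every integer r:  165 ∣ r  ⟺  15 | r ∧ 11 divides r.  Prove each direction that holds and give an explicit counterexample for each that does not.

(⟹) If 165 ∣ r, write r = 165q. Since 165 = 11·15, r = 15·(11q), so 15 ∣ r; and since 165 = 15·11, r = 11·(15q), so 11 ∣ r.

(⟸) Suppose 15 ∣ r and 11 ∣ r. Any common multiple of 15 and 11 is a multiple of their lcm; here gcd(15, 11) = 1, so lcm(15, 11) = 15·11 = 165, so 165 ∣ r.

Equivalent; both directions hold.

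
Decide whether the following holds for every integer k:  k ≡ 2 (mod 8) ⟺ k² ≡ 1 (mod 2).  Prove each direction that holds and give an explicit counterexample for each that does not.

[⇒] This fails: take k = 2. Then 2 ≡ 2 (mod 8), but 2² = 4 ≡ 0 (mod 2), not 1.

[⇐] This fails: take k = 1. Then 1² = 1 ≡ 1 (mod 2), yet 1 ≡ 1 (mod 8), not 2.

Both directions fail.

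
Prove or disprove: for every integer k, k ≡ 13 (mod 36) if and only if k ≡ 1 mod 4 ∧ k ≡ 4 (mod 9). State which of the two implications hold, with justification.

Forward direction. Suppose k ≡ 13 (mod 36); write k = 36j + 13. Since 4 ∣ 36, reducing mod 4 gives k ≡ 13 ≡ 1 (mod 4); since 9 ∣ 36, reducing mod 9 gives k ≡ 13 ≡ 4 (mod 9).

Converse. If k ≡ 1 (mod 4) and k ≡ 4 (mod 9), then by the Chinese remainder theorem k ≡ 13 (mod 36). This is exactly k ≡ 13 (mod 36).

Both implications hold.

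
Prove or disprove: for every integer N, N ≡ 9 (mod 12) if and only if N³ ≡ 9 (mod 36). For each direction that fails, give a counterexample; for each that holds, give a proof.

(⟹) Suppose N ≡ 9 (mod 12). Working modulo 36, N ∈ {9, 21, 33}; for each such r, r³ ≡ 9 (mod 36).

(⟸) Conversely, the residues r modulo 36 with r³ ≡ 9 (mod 36) are exactly {9, 21, 33}, and each is ≡ 9 (mod 12).

Both directions hold; the statement is true.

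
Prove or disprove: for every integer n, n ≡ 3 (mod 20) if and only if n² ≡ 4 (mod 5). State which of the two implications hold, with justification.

(⇒) holds; (⇐) fails.

(⇒) Suppose n ≡ 3 (mod 20). Then n² ≡ 3² = 9 (mod 20), and since 5 ∣ 20, also n² ≡ 4 (mod 5).

(⇐) This fails: take n = 2. Then 2² = 4 ≡ 4 (mod 5), yet 2 ≡ 2 (mod 20), not 3.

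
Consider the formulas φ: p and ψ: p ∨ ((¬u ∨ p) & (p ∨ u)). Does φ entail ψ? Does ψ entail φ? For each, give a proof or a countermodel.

(⟸) Assume the antecedent. If p is true, p reduces to true regardless of the other variables. If p is false, the antecedent cannot hold. Either way p holds.

(⟹) Assume the antecedent. If p is true, p ∨ ((¬u ∨ p) & (p ∨ u)) reduces to true regardless of the other variables. If p is false, the antecedent cannot hold. Either way p ∨ ((¬u ∨ p) & (p ∨ u)) holds.

Both directions hold; the statement is true.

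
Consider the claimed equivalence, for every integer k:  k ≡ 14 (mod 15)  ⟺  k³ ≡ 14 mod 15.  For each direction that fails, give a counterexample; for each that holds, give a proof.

Both directions hold.

(⟹) Suppose k ≡ 14 (mod 15). Write k = 15j + 14. Then (15j + 14)³ = 3375j³ + 9450j² + 8820j + 2744 = 15(225j³ + 630j² + 588j + 182) + 14, so k³ ≡ 14 (mod 15).

(⟸) Conversely, suppose k³ ≡ 14 (mod 15). The only residue r in {0, …, 14} with r³ ≡ 14 (mod 15) is r = 14, so k ≡ 14 (mod 15).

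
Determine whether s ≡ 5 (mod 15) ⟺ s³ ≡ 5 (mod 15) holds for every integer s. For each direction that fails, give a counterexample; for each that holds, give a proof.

The biconditional holds.

(⟹) Suppose s ≡ 5 (mod 15). Write s = 15j + 5. Then (15j + 5)³ = 3375j³ + 3375j² + 1125j + 125 = 15(225j³ + 225j² + 75j + 8) + 5, so s³ ≡ 5 (mod 15).

(⟸) Conversely, suppose s³ ≡ 5 (mod 15). The only residue r in {0, …, 14} with r³ ≡ 5 (mod 15) is r = 5, so s ≡ 5 (mod 15).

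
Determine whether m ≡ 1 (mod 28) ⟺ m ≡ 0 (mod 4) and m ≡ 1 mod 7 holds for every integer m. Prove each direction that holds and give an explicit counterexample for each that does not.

(→) This fails: m = 1 gives 1 ≡ 1 (mod 28) but 1 ≡ 1 (mod 4), so the conjunction on the right does not hold.

(←) This fails: m = 8 satisfies both congruences on the right (8 ≡ 0 mod 4 and 8 ≡ 1 mod 7) yet 8 ≡ 8 (mod 28), not 1.

Both directions fail.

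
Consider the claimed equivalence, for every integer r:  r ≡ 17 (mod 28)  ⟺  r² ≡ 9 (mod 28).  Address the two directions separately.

(⇒) holds; (⇐) fails.

(→) Suppose r ≡ 17 (mod 28). Write r = 28j + 17. Then (28j + 17)² = 784j² + 952j + 289 = 28(28j² + 34j + 10) + 9, so r² ≡ 9 (mod 28).

(←) This fails: take r = 3. Then 3² = 9 ≡ 9 (mod 28), yet 3 ≡ 3 (mod 28), not 17.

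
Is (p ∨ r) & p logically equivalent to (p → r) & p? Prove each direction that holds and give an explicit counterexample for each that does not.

(→) This fails. Under p = T, r = F, the left side is true but the right side is false.

(←) Assume the antecedent. If p is true, (p ∨ r) & p reduces to true regardless of the other variables. If p is false, the antecedent cannot hold. Either way (p ∨ r) & p holds.

Only the reverse direction holds.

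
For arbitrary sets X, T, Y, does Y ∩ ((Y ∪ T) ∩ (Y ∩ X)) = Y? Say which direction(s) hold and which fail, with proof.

(⟸) This inclusion fails. Take X = ∅, T = ∅, Y = {1}; then 1 ∈ Y but 1 ∉ Y ∩ ((Y ∪ T) ∩ (Y ∩ X)).

(⟹) Let x ∈ Y ∩ ((Y ∪ T) ∩ (Y ∩ X)). Then either x ∈ X ∩ Y and x ∉ T; or x ∈ X ∩ T ∩ Y. In each case x ∈ Y, so Y ∩ ((Y ∪ T) ∩ (Y ∩ X)) ⊆ Y.

(⊆) holds; (⊇) fails.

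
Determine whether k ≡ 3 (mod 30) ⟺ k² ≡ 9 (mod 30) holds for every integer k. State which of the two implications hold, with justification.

(→) Suppose k ≡ 3 (mod 30). Write k = 30j + 3. Then (30j + 3)² = 900j² + 180j + 9 = 30(30j² + 6j) + 9, so k² ≡ 9 (mod 30).

(←) This fails: take k = 27. Then 27² = 729 ≡ 9 (mod 30), yet 27 ≡ 27 (mod 30), not 3.

The forward direction holds; the converse fails.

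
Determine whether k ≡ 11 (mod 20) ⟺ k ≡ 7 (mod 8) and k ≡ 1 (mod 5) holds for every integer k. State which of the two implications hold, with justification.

Converse. If k ≡ 7 (mod 8) and k ≡ 1 (mod 5), then by the Chinese remainder theorem k ≡ 31 (mod 40). Since 31 ≡ 11 (mod 20) and 20 ∣ 40, we get k ≡ 11 (mod 20).

Forward direction. This fails: k = 11 gives 11 ≡ 11 (mod 20) but 11 ≡ 3 (mod 8), so the conjunction on the right does not hold.

(⇒) fails; (⇐) holds.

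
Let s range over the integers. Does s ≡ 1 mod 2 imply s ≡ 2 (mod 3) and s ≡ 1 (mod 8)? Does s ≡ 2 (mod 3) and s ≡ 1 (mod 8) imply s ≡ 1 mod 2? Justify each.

(⇒) This fails: s = 1 gives 1 ≡ 1 (mod 2) but 1 ≡ 1 (mod 3), so the conjunction on the right does not hold.

(⇐) Conversely, if s ≡ 2 (mod 3) and s ≡ 1 (mod 8), then by the Chinese remainder theorem s ≡ 17 (mod 24). Since 17 ≡ 1 (mod 2) and 2 ∣ 24, we get s ≡ 1 (mod 2).

The forward direction fails; the converse holds.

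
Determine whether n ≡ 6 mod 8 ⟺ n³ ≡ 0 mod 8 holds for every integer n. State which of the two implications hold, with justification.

Not equivalent: only (⇒) holds.

[⇒] Suppose n ≡ 6 mod 8. Write n = 8j + 6. Then (8j + 6)³ = 512j³ + 1152j² + 864j + 216 = 8(64j³ + 144j² + 108j + 27) + 0, so n³ ≡ 0 (mod 8).

[⇐] This fails: take n = 0. Then 0³ = 0 ≡ 0 (mod 8), yet 0 ≡ 0 (mod 8), not 6.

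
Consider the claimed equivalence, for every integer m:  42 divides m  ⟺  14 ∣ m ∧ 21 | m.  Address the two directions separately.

The biconditional holds.

Converse. Suppose 14 ∣ m and 21 ∣ m. Any common multiple of 14 and 21 is a multiple of their lcm; here lcm(14, 21) = 14·21/gcd(14, 21) = 294/7 = 42, so 42 ∣ m.

Forward direction. If 42 ∣ m, write m = 42q. Since 42 = 3·14, m = 14·(3q), so 14 ∣ m; and since 42 = 2·21, m = 21·(2q), so 21 ∣ m.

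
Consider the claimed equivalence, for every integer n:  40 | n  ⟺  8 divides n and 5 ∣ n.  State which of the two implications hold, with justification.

(⇒) If 40 ∣ n, write n = 40q. Since 40 = 5·8, n = 8·(5q), so 8 ∣ n; and since 40 = 8·5, n = 5·(8q), so 5 ∣ n.

(⇐) Suppose 8 ∣ n and 5 ∣ n. Any common multiple of 8 and 5 is a multiple of their lcm; here gcd(8, 5) = 1, so lcm(8, 5) = 8·5 = 40, so 40 ∣ n.

The biconditional holds.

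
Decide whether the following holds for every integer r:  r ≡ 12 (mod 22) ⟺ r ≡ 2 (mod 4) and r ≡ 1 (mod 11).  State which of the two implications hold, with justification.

(⟸) If r ≡ 2 (mod 4) and r ≡ 1 (mod 11), then by the Chinese remainder theorem r ≡ 34 (mod 44). Since 34 ≡ 12 (mod 22) and 22 ∣ 44, we get r ≡ 12 (mod 22).

(⟹) This fails: r = 12 gives 12 ≡ 12 (mod 22) but 12 ≡ 0 (mod 4), so the conjunction on the right does not hold.

(⇒) fails; (⇐) holds.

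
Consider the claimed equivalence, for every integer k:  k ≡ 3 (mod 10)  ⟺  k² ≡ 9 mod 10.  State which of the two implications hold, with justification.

(→) Suppose k ≡ 3 (mod 10). Write k = 10j + 3. Then (10j + 3)² = 100j² + 60j + 9 = 10(10j² + 6j) + 9, so k² ≡ 9 (mod 10).

(←) This fails: take k = 7. Then 7² = 49 ≡ 9 (mod 10), yet 7 ≡ 7 (mod 10), not 3.

Only the forward implication holds.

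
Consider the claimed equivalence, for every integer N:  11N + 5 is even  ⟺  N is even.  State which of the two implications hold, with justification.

(⟹) This fails: N = 3 gives 11N + 5 = 38, which is even, but 3 is odd, not even.

(⟸) This also fails: N = 0 is even, but 11N + 5 = 5 is odd, not even.

Both directions fail.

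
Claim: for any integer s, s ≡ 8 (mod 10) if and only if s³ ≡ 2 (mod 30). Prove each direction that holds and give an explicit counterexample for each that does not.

[⇐] The residues r modulo 30 with r³ ≡ 2 (mod 30) are exactly {8}, and each is ≡ 8 (mod 10).

[⇒] This fails: take s = 18. Then 18 ≡ 8 (mod 10), but 18³ = 5832 ≡ 12 (mod 30), not 2.

Only the reverse direction holds.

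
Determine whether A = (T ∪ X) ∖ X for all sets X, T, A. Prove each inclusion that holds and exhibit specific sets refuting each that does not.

(⟹) This inclusion fails. Take X = ∅, T = ∅, A = {1}; then 1 ∈ A but 1 ∉ (T ∪ X) ∖ X.

(⟸) This inclusion fails. Take X = ∅, T = {1}, A = ∅; then 1 ∈ (T ∪ X) ∖ X but 1 ∉ A.

Neither inclusion holds.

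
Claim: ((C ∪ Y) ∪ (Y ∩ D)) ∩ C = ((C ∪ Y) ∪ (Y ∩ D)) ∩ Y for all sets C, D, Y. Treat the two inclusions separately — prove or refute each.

Forward inclusion. This inclusion fails. Take C = {1}, D = ∅, Y = ∅; then 1 ∈ ((C ∪ Y) ∪ (Y ∩ D)) ∩ C but 1 ∉ ((C ∪ Y) ∪ (Y ∩ D)) ∩ Y.

Reverse inclusion. This inclusion fails. Take C = ∅, D = ∅, Y = {1}; then 1 ∈ ((C ∪ Y) ∪ (Y ∩ D)) ∩ Y but 1 ∉ ((C ∪ Y) ∪ (Y ∩ D)) ∩ C.

Both inclusions fail.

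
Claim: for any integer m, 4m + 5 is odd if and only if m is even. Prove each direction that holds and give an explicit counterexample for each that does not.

(⇐) Suppose m is even. Since 4 is even, 4m is even for every m, so 4m + 5 has the same parity as 5, which is odd. Hence 4m + 5 is odd.

(⇒) This fails: take m = 7. Then 4m + 5 = 33, which is odd, yet m = 7 is odd, not even.

Only the reverse direction holds.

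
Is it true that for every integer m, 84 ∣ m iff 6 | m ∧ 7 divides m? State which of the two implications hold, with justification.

(⇐) This fails: take m = 42. Both 6 ∣ 42 and 7 ∣ 42, yet 42 is not a multiple of 84 (since 42 = 0·84 + 42), so 84 ∤ 42.

(⇒) If 84 ∣ m, write m = 84q. Since 84 = 14·6, m = 6·(14q), so 6 ∣ m; and since 84 = 12·7, m = 7·(12q), so 7 ∣ m.

(⇒) holds; (⇐) fails.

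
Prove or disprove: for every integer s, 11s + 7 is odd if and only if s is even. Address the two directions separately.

(⇒) Suppose 11s + 7 is odd. Since 11 is odd, 11s and s have the same parity, so 11s + 7 ≡ s + 7 (mod 2). As 7 is odd, 11s + 7 is odd exactly when s is even. Thus s is even.

(⇐) Conversely, suppose s is even; write s = 2j. Then 11s + 7 = 11·(2j) + 7 = 2·11j + 7, which is odd.

Both directions hold.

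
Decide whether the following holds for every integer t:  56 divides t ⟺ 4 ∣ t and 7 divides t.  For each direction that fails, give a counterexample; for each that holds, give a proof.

(⇒) holds; (⇐) fails.

(←) This fails: take t = 28. Both 4 ∣ 28 and 7 ∣ 28, yet 28 is not a multiple of 56 (since 28 = 0·56 + 28), so 56 ∤ 28.

(→) If 56 ∣ t, write t = 56q. Since 56 = 14·4, t = 4·(14q), so 4 ∣ t; and since 56 = 8·7, t = 7·(8q), so 7 ∣ t.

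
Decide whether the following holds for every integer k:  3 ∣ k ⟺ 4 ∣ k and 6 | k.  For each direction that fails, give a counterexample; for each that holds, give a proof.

(⟹) This fails: take k = 3. Certainly 3 ∣ 3, but 4 ∤ 3.

(⟸) Suppose 4 ∣ k and 6 ∣ k. Any common multiple of 4 and 6 is a multiple of their lcm; here lcm(4, 6) = 4·6/gcd(4, 6) = 24/2 = 12, so 12 ∣ k. Since 3 ∣ 12, it follows that 3 ∣ k.

Not equivalent: only (⇐) holds.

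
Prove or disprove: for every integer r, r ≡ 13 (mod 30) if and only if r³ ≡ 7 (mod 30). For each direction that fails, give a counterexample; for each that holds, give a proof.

Both directions hold.

(⟹) Suppose r ≡ 13 (mod 30). Write r = 30j + 13. Then (30j + 13)³ = 27000j³ + 35100j² + 15210j + 2197 = 30(900j³ + 1170j² + 507j + 73) + 7, so r³ ≡ 7 (mod 30).

(⟸) Conversely, suppose r³ ≡ 7 (mod 30). The only residue r in {0, …, 29} with r³ ≡ 7 (mod 30) is r = 13, so r ≡ 13 (mod 30).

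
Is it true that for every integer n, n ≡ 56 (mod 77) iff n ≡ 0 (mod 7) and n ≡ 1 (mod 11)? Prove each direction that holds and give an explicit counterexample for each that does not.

(→) Suppose n ≡ 56 (mod 77); write n = 77j + 56. Since 7 ∣ 77, reducing mod 7 gives n ≡ 56 ≡ 0 (mod 7); since 11 ∣ 77, reducing mod 11 gives n ≡ 56 ≡ 1 (mod 11).

(←) Conversely, if n ≡ 0 (mod 7) and n ≡ 1 (mod 11), then by the Chinese remainder theorem n ≡ 56 (mod 77). This is exactly n ≡ 56 (mod 77).

Equivalent; both directions hold.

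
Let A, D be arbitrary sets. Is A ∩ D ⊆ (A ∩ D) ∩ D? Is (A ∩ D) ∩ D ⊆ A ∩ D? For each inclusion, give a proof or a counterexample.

(⊆) Let x ∈ A ∩ D. Then x ∈ A ∩ D, from which x ∈ (A ∩ D) ∩ D.

(⊇) Let x ∈ (A ∩ D) ∩ D. Then x ∈ A ∩ D, from which x ∈ A ∩ D.

The two sets are equal.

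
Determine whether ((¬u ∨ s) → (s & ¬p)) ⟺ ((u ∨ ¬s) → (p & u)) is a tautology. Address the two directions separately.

Neither implication holds.

(⇒) This fails. Under u = T, s = F, p = F, the left side is true but the right side is false.

(⇐) This fails. Under u = F, s = T, p = T, the left side is false but the right side is true.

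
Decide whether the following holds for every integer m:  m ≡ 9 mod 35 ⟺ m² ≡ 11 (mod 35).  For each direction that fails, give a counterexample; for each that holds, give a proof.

(⟹) Suppose m ≡ 9 mod 35. Write m = 35j + 9. Then (35j + 9)² = 1225j² + 630j + 81 = 35(35j² + 18j + 2) + 11, so m² ≡ 11 (mod 35).

(⟸) This fails: take m = 16. Then 16² = 256 ≡ 11 (mod 35), yet 16 ≡ 16 (mod 35), not 9.

The forward direction holds; the converse fails.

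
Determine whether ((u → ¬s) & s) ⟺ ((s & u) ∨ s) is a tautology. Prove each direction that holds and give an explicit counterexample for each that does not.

[⇒] Assume the antecedent. If u is true, the antecedent cannot hold. If u is false, the antecedent forces (u = F, s = T), and (s & u) ∨ s holds there. Either way (s & u) ∨ s holds.

[⇐] This fails. Under u = T, s = T, the left side is false but the right side is true.

Only the forward direction holds.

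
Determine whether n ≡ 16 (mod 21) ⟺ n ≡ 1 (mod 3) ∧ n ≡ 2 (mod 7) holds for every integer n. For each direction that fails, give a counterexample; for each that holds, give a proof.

Forward direction. Suppose n ≡ 16 (mod 21); write n = 21j + 16. Since 3 ∣ 21, reducing mod 3 gives n ≡ 16 ≡ 1 (mod 3); since 7 ∣ 21, reducing mod 7 gives n ≡ 16 ≡ 2 (mod 7).

Converse. If n ≡ 1 (mod 3) and n ≡ 2 (mod 7), then by the Chinese remainder theorem n ≡ 16 (mod 21). This is exactly n ≡ 16 (mod 21).

Both directions hold; the statement is true.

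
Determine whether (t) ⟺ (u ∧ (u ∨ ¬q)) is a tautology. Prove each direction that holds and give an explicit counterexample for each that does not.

(⟹) This fails. Under q = F, t = T, u = F, the left side is true but the right side is false.

(⟸) This fails. Under q = F, t = F, u = T, the left side is false but the right side is true.

Neither direction holds.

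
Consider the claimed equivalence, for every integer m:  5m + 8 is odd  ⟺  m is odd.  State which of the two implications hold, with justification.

Both implications hold.

(⇒) Suppose 5m + 8 is odd. Since 5 is odd, 5m and m have the same parity, so 5m + 8 ≡ m + 8 (mod 2). As 8 is even, 5m + 8 is odd exactly when m is odd. Thus m is odd.

(⇐) Conversely, suppose m is odd; write m = 2j + 1. Then 5m + 8 = 5·(2j + 1) + 8 = 2·5j + 13, which is odd.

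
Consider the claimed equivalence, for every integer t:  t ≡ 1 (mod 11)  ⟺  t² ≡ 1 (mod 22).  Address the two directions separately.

Neither direction holds.

(⟹) This fails: take t = 12. Then 12 ≡ 1 (mod 11), but 12² = 144 ≡ 12 (mod 22), not 1.

(⟸) This fails: take t = 21. Then 21² = 441 ≡ 1 (mod 22), yet 21 ≡ 10 (mod 11), not 1.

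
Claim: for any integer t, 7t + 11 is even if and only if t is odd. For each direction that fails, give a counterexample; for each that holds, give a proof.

Both directions hold; the statement is true.

(→) Suppose 7t + 11 is even. Since 7 is odd, 7t and t have the same parity, so 7t + 11 ≡ t + 11 (mod 2). As 11 is odd, 7t + 11 is even exactly when t is odd. Thus t is odd.

(←) Conversely, suppose t is odd; write t = 2j + 1. Then 7t + 11 = 7·(2j + 1) + 11 = 2·7j + 18, which is even.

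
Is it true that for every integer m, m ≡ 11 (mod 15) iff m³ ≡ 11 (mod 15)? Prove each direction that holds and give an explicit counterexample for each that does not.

(⟹) Suppose m ≡ 11 (mod 15). Write m = 15j + 11. Then (15j + 11)³ = 3375j³ + 7425j² + 5445j + 1331 = 15(225j³ + 495j² + 363j + 88) + 11, so m³ ≡ 11 (mod 15).

(⟸) Conversely, suppose m³ ≡ 11 (mod 15). The only residue r in {0, …, 14} with r³ ≡ 11 (mod 15) is r = 11, so m ≡ 11 (mod 15).

Both directions hold; the statement is true.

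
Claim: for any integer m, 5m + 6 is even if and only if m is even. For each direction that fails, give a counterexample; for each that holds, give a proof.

Both directions hold; the statement is true.

(←) Suppose m is even; write m = 2j. Then 5m + 6 = 5·(2j) + 6 = 2·5j + 6, which is even.

(→) Suppose 5m + 6 is even. Since 5 is odd, 5m and m have the same parity, so 5m + 6 ≡ m + 6 (mod 2). As 6 is even, 5m + 6 is even exactly when m is even. Thus m is even.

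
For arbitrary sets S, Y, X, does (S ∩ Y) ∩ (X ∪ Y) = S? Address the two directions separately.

Only the forward inclusion holds.

Reverse inclusion. This inclusion fails. Take S = {1}, Y = ∅, X = ∅; then 1 ∈ S but 1 ∉ (S ∩ Y) ∩ (X ∪ Y).

Forward inclusion. Let x ∈ (S ∩ Y) ∩ (X ∪ Y). Then either x ∈ S ∩ Y and x ∉ X; or x ∈ S ∩ Y ∩ X. In each case x ∈ S, so (S ∩ Y) ∩ (X ∪ Y) ⊆ S.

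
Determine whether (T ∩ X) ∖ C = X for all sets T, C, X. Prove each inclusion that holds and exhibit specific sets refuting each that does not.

(⊆) Let x ∈ (T ∩ X) ∖ C. Then x ∈ T ∩ X and x ∉ C, from which x ∈ X.

(⊇) This inclusion fails. Take T = ∅, C = ∅, X = {1}; then 1 ∈ X but 1 ∉ (T ∩ X) ∖ C.

(⊆) holds; (⊇) fails.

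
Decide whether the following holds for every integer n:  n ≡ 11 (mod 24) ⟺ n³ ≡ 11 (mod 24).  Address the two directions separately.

Both directions hold.

(⇒) Suppose n ≡ 11 (mod 24). Write n = 24j + 11. Then (24j + 11)³ = 13824j³ + 19008j² + 8712j + 1331 = 24(576j³ + 792j² + 363j + 55) + 11, so n³ ≡ 11 (mod 24).

(⇐) Conversely, suppose n³ ≡ 11 (mod 24). The only residue r in {0, …, 23} with r³ ≡ 11 (mod 24) is r = 11, so n ≡ 11 (mod 24).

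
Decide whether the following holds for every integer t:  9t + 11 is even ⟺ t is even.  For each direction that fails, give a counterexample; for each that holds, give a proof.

Neither direction holds.

(→) This fails: t = 7 gives 9t + 11 = 74, which is even, but 7 is odd, not even.

(←) This also fails: t = 2 is even, but 9t + 11 = 29 is odd, not even.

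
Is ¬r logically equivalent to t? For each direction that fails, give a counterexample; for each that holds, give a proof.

[⇒] This fails. Under t = F, r = F, the left side is true but the right side is false.

[⇐] This fails. Under t = T, r = T, the left side is false but the right side is true.

Neither implication holds.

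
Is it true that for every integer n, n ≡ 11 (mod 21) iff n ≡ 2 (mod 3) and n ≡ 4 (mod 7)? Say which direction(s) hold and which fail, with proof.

Converse. If n ≡ 2 (mod 3) and n ≡ 4 (mod 7), then by the Chinese remainder theorem n ≡ 11 (mod 21). This is exactly n ≡ 11 (mod 21).

Forward direction. Suppose n ≡ 11 (mod 21); write n = 21j + 11. Since 3 ∣ 21, reducing mod 3 gives n ≡ 11 ≡ 2 (mod 3); since 7 ∣ 21, reducing mod 7 gives n ≡ 11 ≡ 4 (mod 7).

Equivalent; both directions hold.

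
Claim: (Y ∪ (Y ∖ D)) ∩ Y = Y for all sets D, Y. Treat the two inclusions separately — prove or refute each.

(⊆) Let x ∈ (Y ∪ (Y ∖ D)) ∩ Y. Then either x ∈ Y and x ∉ D; or x ∈ D ∩ Y. In each case x ∈ Y, so (Y ∪ (Y ∖ D)) ∩ Y ⊆ Y.

(⊇) Let x ∈ Y. Then either x ∈ Y and x ∉ D; or x ∈ D ∩ Y. In each case x ∈ (Y ∪ (Y ∖ D)) ∩ Y, so Y ⊆ (Y ∪ (Y ∖ D)) ∩ Y.

Both inclusions hold.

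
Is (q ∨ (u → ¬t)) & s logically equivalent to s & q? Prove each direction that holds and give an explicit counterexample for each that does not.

Not equivalent: only (⇐) holds.

(⇒) This fails. Under u = F, q = F, s = T, t = F, the left side is true but the right side is false.

(⇐) Assume the antecedent. If u is true, the antecedent forces (u = T, q = T, s = T, t = F) or (u = T, q = T, s = T, t = T), and (q ∨ (u → ¬t)) & s holds there. If u is false, the antecedent forces (u = F, q = T, s = T, t = F) or (u = F, q = T, s = T, t = T), and (q ∨ (u → ¬t)) & s holds there. Either way (q ∨ (u → ¬t)) & s holds.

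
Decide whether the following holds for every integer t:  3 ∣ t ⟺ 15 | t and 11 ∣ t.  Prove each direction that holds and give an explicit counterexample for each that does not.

(→) This fails: take t = 3. Certainly 3 ∣ 3, but 15 ∤ 3.

(←) Suppose 15 ∣ t and 11 ∣ t. Any common multiple of 15 and 11 is a multiple of their lcm; here gcd(15, 11) = 1, so lcm(15, 11) = 15·11 = 165, so 165 ∣ t. Since 3 ∣ 165, it follows that 3 ∣ t.

Only the reverse direction holds.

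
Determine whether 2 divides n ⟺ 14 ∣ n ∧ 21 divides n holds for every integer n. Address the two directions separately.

(→) This fails: take n = 2. Certainly 2 ∣ 2, but 14 ∤ 2.

(←) Suppose 14 ∣ n and 21 ∣ n. Any common multiple of 14 and 21 is a multiple of their lcm; here lcm(14, 21) = 14·21/gcd(14, 21) = 294/7 = 42, so 42 ∣ n. Since 2 ∣ 42, it follows that 2 ∣ n.

Not equivalent: only (⇐) holds.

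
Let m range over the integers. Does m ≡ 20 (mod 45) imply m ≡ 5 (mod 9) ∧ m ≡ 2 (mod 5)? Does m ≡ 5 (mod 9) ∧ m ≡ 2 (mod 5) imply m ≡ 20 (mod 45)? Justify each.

Neither direction holds.

(⇒) This fails: m = 20 gives 20 ≡ 20 (mod 45) but 20 ≡ 2 (mod 9), so the conjunction on the right does not hold.

(⇐) This fails: m = 32 satisfies both congruences on the right (32 ≡ 5 mod 9 and 32 ≡ 2 mod 5) yet 32 ≡ 32 (mod 45), not 20.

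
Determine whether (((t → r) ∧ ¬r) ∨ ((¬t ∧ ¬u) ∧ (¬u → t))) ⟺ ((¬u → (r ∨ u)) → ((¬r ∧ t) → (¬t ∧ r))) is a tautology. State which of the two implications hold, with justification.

(⇒) Assume the antecedent. If u is true, the antecedent forces (u = T, t = F, r = F), and the consequent holds there. If u is false, the consequent reduces to true regardless of the other variables. Either way the consequent holds.

(⇐) This fails. Under u = F, t = T, r = F, the left side is false but the right side is true.

Only the forward implication holds.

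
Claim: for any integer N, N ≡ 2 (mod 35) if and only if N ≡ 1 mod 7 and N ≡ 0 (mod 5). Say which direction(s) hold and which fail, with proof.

Both directions fail.

(→) This fails: N = 2 gives 2 ≡ 2 (mod 35) but 2 ≡ 2 (mod 7), so the conjunction on the right does not hold.

(←) This fails: N = 15 satisfies both congruences on the right (15 ≡ 1 mod 7 and 15 ≡ 0 mod 5) yet 15 ≡ 15 (mod 35), not 2.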